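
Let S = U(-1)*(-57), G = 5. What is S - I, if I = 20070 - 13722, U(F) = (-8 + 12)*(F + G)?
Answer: -7260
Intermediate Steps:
U(F) = 20 + 4*F (U(F) = (-8 + 12)*(F + 5) = 4*(5 + F) = 20 + 4*F)
S = -912 (S = (20 + 4*(-1))*(-57) = (20 - 4)*(-57) = 16*(-57) = -912)
I = 6348
S - I = -912 - 1*6348 = -912 - 6348 = -7260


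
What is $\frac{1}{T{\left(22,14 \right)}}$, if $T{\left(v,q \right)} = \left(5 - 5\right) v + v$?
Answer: $\frac{1}{22} \approx 0.045455$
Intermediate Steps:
$T{\left(v,q \right)} = v$ ($T{\left(v,q \right)} = 0 v + v = 0 + v = v$)
$\frac{1}{T{\left(22,14 \right)}} = \frac{1}{22}$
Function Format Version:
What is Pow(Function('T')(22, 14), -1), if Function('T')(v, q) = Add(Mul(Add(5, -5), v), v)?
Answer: Rational(1, 22) ≈ 0.045455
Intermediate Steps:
Function('T')(v, q) = v (Function('T')(v, q) = Add(Mul(0, v), v) = Add(0, v) = v)
Pow(Function('T')(22, 14), -1) = Pow(22, -1) = Rational(1, 22)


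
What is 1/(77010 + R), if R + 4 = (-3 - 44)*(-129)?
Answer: 1/83069 ≈ 1.2038e-5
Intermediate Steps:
R = 6059 (R = -4 + (-3 - 44)*(-129) = -4 - 47*(-129) = -4 + 6063 = 6059)
1/(77010 + R) = 1/(77010 + 6059) = 1/83069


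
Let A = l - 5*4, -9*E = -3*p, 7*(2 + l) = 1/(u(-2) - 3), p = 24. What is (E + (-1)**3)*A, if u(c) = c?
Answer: -771/5 ≈ -154.20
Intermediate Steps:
l = -71/35 (l = -2 + 1/(7*(-2 - 3)) = -2 + (1/7)/(-5) = -2 + (1/7)*(-1/5) = -2 - 1/35 = -71/35 ≈ -2.0286)
E = 8 (E = -(-1)*24/3 = -1/9*(-72) = 8)
A = -771/35 (A = -71/35 - 5*4 = -71/35 - 20 = -771/35 ≈ -22.029)
(E + (-1)**3)*A = (8 + (-1)**3)*(-771/35) = (8 - 1)*(-771/35) = 7*(-771/35) = -771/5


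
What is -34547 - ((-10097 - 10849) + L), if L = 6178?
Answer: -19779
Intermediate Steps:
-34547 - ((-10097 - 10849) + L) = -34547 - ((-10097 - 10849) + 6178) = -34547 - (-20946 + 6178) = -34547 - 1*(-14768) = -34547 + 14768 = -19779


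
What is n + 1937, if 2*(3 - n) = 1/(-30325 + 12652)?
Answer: 68571241/35346 ≈ 1940.0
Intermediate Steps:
n = 106039/35346 (n = 3 - 1/(2*(-30325 + 12652)) = 3 - ½/(-17673) = 3 - ½*(-1/17673) = 3 + 1/35346 = 106039/35346 ≈ 3.0000)
n + 1937 = 106039/35346 + 1937 = 68571241/35346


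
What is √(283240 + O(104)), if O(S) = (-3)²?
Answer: √283249 ≈ 532.21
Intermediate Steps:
O(S) = 9
√(283240 + O(104)) = √(283240 + 9) = √283249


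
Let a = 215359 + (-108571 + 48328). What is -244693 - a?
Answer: -399809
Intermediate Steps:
a = 155116 (a = 215359 - 60243 = 155116)
-244693 - a = -244693 - 1*155116 = -244693 - 155116 = -399809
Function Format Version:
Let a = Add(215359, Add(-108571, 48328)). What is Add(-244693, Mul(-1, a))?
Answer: -399809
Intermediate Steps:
a = 155116 (a = Add(215359, -60243) = 155116)
Add(-244693, Mul(-1, a)) = Add(-244693, Mul(-1, 155116)) = Add(-244693, -155116) = -399809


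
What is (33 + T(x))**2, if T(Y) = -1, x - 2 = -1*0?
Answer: 1024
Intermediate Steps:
x = 2 (x = 2 - 1*0 = 2 + 0 = 2)
(33 + T(x))**2 = (33 - 1)**2 = 32**2 = 1024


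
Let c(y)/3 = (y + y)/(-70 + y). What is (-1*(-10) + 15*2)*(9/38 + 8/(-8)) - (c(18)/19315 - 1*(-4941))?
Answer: -23718182092/4770805 ≈ -4971.5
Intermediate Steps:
c(y) = 6*y/(-70 + y) (c(y) = 3*((y + y)/(-70 + y)) = 3*((2*y)/(-70 + y)) = 3*(2*y/(-70 + y)) = 6*y/(-70 + y))
(-1*(-10) + 15*2)*(9/38 + 8/(-8)) - (c(18)/19315 - 1*(-4941)) = (-1*(-10) + 15*2)*(9/38 + 8/(-8)) - ((6*18/(-70 + 18))/19315 - 1*(-4941)) = (10 + 30)*(9*(1/38) + 8*(-⅛)) - ((6*18/(-52))*(1/19315) + 4941) = 40*(9/38 - 1) - ((6*18*(-1/52))*(1/19315) + 4941) = 40*(-29/38) - (-27/13*1/19315 + 4941) = -580/19 - (-27/251095 + 4941) = -580/19 - 1*1240660368/251095 = -580/19 - 1240660368/251095 = -23718182092/4770805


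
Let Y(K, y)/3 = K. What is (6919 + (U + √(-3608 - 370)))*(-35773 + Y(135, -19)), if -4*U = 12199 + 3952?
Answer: -101904050 - 106104*I*√442 ≈ -1.019e+8 - 2.2307e+6*I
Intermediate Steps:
Y(K, y) = 3*K
U = -16151/4 (U = -(12199 + 3952)/4 = -¼*16151 = -16151/4 ≈ -4037.8)
(6919 + (U + √(-3608 - 370)))*(-35773 + Y(135, -19)) = (6919 + (-16151/4 + √(-3608 - 370)))*(-35773 + 3*135) = (6919 + (-16151/4 + √(-3978)))*(-35773 + 405) = (6919 + (-16151/4 + 3*I*√442))*(-35368) = (11525/4 + 3*I*√442)*(-35368) = -101904050 - 106104*I*√442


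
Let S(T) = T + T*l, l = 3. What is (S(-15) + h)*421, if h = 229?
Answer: 71149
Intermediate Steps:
S(T) = 4*T (S(T) = T + T*3 = T + 3*T = 4*T)
(S(-15) + h)*421 = (4*(-15) + 229)*421 = (-60 + 229)*421 = 169*421 = 71149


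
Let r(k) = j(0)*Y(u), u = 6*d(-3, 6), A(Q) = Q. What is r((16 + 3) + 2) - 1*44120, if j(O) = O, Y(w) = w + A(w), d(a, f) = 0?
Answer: -44120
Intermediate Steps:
u = 0 (u = 6*0 = 0)
Y(w) = 2*w (Y(w) = w + w = 2*w)
r(k) = 0 (r(k) = 0*(2*0) = 0*0 = 0)
r((16 + 3) + 2) - 1*44120 = 0 - 1*44120 = 0 - 44120 = -44120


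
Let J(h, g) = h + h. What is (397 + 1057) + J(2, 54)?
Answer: 1458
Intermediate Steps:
J(h, g) = 2*h
(397 + 1057) + J(2, 54) = (397 + 1057) + 2*2 = 1454 + 4 = 1458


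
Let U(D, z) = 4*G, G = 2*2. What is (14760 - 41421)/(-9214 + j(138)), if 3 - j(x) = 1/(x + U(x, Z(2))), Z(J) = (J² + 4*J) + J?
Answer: 4105794/1418495 ≈ 2.8945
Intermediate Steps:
G = 4
Z(J) = J² + 5*J
U(D, z) = 16 (U(D, z) = 4*4 = 16)
j(x) = 3 - 1/(16 + x) (j(x) = 3 - 1/(x + 16) = 3 - 1/(16 + x))
(14760 - 41421)/(-9214 + j(138)) = (14760 - 41421)/(-9214 + (47 + 3*138)/(16 + 138)) = -26661/(-9214 + (47 + 414)/154) = -26661/(-9214 + (1/154)*461) = -26661/(-9214 + 461/154) = -26661/(-1418495/154) = -26661*(-154/1418495) = 4105794/1418495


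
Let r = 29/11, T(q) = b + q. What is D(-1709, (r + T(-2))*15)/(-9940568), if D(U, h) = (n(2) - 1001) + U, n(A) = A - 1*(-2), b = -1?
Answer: 123/451844 ≈ 0.00027222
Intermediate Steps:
n(A) = 2 + A (n(A) = A + 2 = 2 + A)
T(q) = -1 + q
r = 29/11 (r = 29*(1/11) = 29/11 ≈ 2.6364)
D(U, h) = -997 + U (D(U, h) = ((2 + 2) - 1001) + U = (4 - 1001) + U = -997 + U)
D(-1709, (r + T(-2))*15)/(-9940568) = (-997 - 1709)/(-9940568) = -2706*(-1/9940568) = 123/451844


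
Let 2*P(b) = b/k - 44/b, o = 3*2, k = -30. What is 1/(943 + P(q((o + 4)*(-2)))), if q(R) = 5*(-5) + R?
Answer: 180/169963 ≈ 0.0010591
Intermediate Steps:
o = 6
q(R) = -25 + R
P(b) = -22/b - b/60 (P(b) = (b/(-30) - 44/b)/2 = (b*(-1/30) - 44/b)/2 = (-b/30 - 44/b)/2 = (-44/b - b/30)/2 = -22/b - b/60)
1/(943 + P(q((o + 4)*(-2)))) = 1/(943 + (-22/(-25 + (6 + 4)*(-2)) - (-25 + (6 + 4)*(-2))/60)) = 1/(943 + (-22/(-25 + 10*(-2)) - (-25 + 10*(-2))/60)) = 1/(943 + (-22/(-25 - 20) - (-25 - 20)/60)) = 1/(943 + (-22/(-45) - 1/60*(-45))) = 1/(943 + (-22*(-1/45) + ¾)) = 1/(943 + (22/45 + ¾)) = 1/(943 + 223/180) = 1/(169963/180) = 180/169963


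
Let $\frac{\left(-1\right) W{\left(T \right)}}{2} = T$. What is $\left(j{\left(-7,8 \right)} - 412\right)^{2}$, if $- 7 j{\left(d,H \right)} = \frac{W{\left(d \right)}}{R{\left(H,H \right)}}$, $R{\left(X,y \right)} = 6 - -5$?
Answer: $\frac{20557156}{121} \approx 1.6989 \cdot 10^{5}$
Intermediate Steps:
$R{\left(X,y \right)} = 11$ ($R{\left(X,y \right)} = 6 + 5 = 11$)
$W{\left(T \right)} = - 2 T$
$j{\left(d,H \right)} = \frac{2 d}{77}$ ($j{\left(d,H \right)} = - \frac{- 2 d \frac{1}{11}}{7} = - \frac{\left(- \frac{2}{11}\right) d}{7} = \frac{2 d}{77}$)
$\left(j{\left(-7,8 \right)} - 412\right)^{2} = \left(\frac{2}{77} \left(-7\right) - 412\right)^{2} = \left(- \frac{2}{11} - 412\right)^{2} = \left(- \frac{4534}{11}\right)^{2} = \frac{20557156}{121}$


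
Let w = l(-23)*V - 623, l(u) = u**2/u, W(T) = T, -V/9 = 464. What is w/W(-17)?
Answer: -95425/17 ≈ -5613.2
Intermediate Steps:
V = -4176 (V = -9*464 = -4176)
l(u) = u
w = 95425 (w = -23*(-4176) - 623 = 96048 - 623 = 95425)
w/W(-17) = 95425/(-17) = 95425*(-1/17) = -95425/17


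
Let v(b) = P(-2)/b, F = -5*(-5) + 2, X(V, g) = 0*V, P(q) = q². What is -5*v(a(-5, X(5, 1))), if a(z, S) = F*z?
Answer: 4/27 ≈ 0.14815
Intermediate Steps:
X(V, g) = 0
F = 27 (F = 25 + 2 = 27)
a(z, S) = 27*z
v(b) = 4/b (v(b) = (-2)²/b = 4/b)
-5*v(a(-5, X(5, 1))) = -20/(27*(-5)) = -20/(-135) = -20*(-1)/135 = -5*(-4/135) = 4/27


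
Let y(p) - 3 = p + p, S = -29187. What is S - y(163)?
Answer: -29516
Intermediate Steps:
y(p) = 3 + 2*p (y(p) = 3 + (p + p) = 3 + 2*p)
S - y(163) = -29187 - (3 + 2*163) = -29187 - (3 + 326) = -29187 - 1*329 = -29187 - 329 = -29516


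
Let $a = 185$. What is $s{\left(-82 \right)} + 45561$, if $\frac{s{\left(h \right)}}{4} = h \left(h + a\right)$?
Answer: $11777$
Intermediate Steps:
$s{\left(h \right)} = 4 h \left(185 + h\right)$ ($s{\left(h \right)} = 4 h \left(h + 185\right) = 4 h \left(185 + h\right)$)
$s{\left(-82 \right)} + 45561 = 4 \left(-82\right) \left(185 - 82\right) + 45561 = 4 \left(-82\right) 103 + 45561 = -33784 + 45561 = 11777$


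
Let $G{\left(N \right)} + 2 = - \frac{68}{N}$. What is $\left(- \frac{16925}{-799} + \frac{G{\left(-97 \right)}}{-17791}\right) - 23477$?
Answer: $- \frac{32342191300272}{1378855873} \approx -23456.0$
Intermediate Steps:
$G{\left(N \right)} = -2 - \frac{68}{N}$
$\left(- \frac{16925}{-799} + \frac{G{\left(-97 \right)}}{-17791}\right) - 23477 = \left(- \frac{16925}{-799} + \frac{-2 - \frac{68}{-97}}{-17791}\right) - 23477 = \left(\left(-16925\right) \left(- \frac{1}{799}\right) + \left(-2 - - \frac{68}{97}\right) \left(- \frac{1}{17791}\right)\right) - 23477 = \left(\frac{16925}{799} + \left(-2 + \frac{68}{97}\right) \left(- \frac{1}{17791}\right)\right) - 23477 = \left(\frac{16925}{799} - - \frac{126}{1725727}\right) - 23477 = \left(\frac{16925}{799} + \frac{126}{1725727}\right) - 23477 = \frac{29208030149}{1378855873} - 23477 = - \frac{32342191300272}{1378855873}$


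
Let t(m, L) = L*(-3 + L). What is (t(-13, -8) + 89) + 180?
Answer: 357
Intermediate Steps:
(t(-13, -8) + 89) + 180 = (-8*(-3 - 8) + 89) + 180 = (-8*(-11) + 89) + 180 = (88 + 89) + 180 = 177 + 180 = 357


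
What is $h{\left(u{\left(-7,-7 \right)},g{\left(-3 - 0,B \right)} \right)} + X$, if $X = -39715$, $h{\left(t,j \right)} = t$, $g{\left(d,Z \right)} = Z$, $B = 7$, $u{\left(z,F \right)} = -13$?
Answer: $-39728$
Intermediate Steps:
$h{\left(u{\left(-7,-7 \right)},g{\left(-3 - 0,B \right)} \right)} + X = -13 - 39715 = -39728$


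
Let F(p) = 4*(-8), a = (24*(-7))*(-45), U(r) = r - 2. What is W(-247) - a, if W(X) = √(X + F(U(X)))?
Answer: -7560 + 3*I*√31 ≈ -7560.0 + 16.703*I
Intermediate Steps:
U(r) = -2 + r
a = 7560 (a = -168*(-45) = 7560)
F(p) = -32
W(X) = √(-32 + X) (W(X) = √(X - 32) = √(-32 + X))
W(-247) - a = √(-32 - 247) - 1*7560 = √(-279) - 7560 = 3*I*√31 - 7560 = -7560 + 3*I*√31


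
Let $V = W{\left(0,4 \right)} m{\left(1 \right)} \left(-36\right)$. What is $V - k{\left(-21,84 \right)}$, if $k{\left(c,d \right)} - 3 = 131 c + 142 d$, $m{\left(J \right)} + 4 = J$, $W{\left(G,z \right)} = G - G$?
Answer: $-9180$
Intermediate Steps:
$W{\left(G,z \right)} = 0$
$m{\left(J \right)} = -4 + J$
$k{\left(c,d \right)} = 3 + 131 c + 142 d$ ($k{\left(c,d \right)} = 3 + \left(131 c + 142 d\right) = 3 + 131 c + 142 d$)
$V = 0$ ($V = 0 \left(-4 + 1\right) \left(-36\right) = 0 \left(-3\right) \left(-36\right) = 0 \left(-36\right) = 0$)
$V - k{\left(-21,84 \right)} = 0 - \left(3 + 131 \left(-21\right) + 142 \cdot 84\right) = 0 - \left(3 - 2751 + 11928\right) = 0 - 9180 = -9180$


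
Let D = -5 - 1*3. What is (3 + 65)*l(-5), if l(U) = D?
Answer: -544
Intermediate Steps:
D = -8 (D = -5 - 3 = -8)
l(U) = -8
(3 + 65)*l(-5) = (3 + 65)*(-8) = 68*(-8) = -544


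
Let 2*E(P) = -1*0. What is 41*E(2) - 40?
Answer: -40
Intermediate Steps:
E(P) = 0 (E(P) = (-1*0)/2 = (1/2)*0 = 0)
41*E(2) - 40 = 41*0 - 40 = 0 - 40 = -40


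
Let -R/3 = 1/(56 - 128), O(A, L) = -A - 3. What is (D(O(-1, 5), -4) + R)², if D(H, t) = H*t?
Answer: 37249/576 ≈ 64.668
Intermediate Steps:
O(A, L) = -3 - A
R = 1/24 (R = -3/(56 - 128) = -3/(-72) = -3*(-1/72) = 1/24 ≈ 0.041667)
(D(O(-1, 5), -4) + R)² = ((-3 - 1*(-1))*(-4) + 1/24)² = ((-3 + 1)*(-4) + 1/24)² = (-2*(-4) + 1/24)² = (8 + 1/24)² = (193/24)² = 37249/576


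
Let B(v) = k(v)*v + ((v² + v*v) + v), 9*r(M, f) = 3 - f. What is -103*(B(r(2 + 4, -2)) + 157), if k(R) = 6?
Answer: -1347446/81 ≈ -16635.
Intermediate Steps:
r(M, f) = ⅓ - f/9 (r(M, f) = (3 - f)/9 = ⅓ - f/9)
B(v) = 2*v² + 7*v (B(v) = 6*v + ((v² + v*v) + v) = 6*v + ((v² + v²) + v) = 6*v + (2*v² + v) = 6*v + (v + 2*v²) = 2*v² + 7*v)
-103*(B(r(2 + 4, -2)) + 157) = -103*((⅓ - ⅑*(-2))*(7 + 2*(⅓ - ⅑*(-2))) + 157) = -103*((⅓ + 2/9)*(7 + 2*(⅓ + 2/9)) + 157) = -103*(5*(7 + 2*(5/9))/9 + 157) = -103*(5*(7 + 10/9)/9 + 157) = -103*((5/9)*(73/9) + 157) = -103*(365/81 + 157) = -103*13082/81 = -1347446/81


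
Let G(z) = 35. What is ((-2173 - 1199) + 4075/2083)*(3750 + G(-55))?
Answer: -26569946785/2083 ≈ -1.2756e+7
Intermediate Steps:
((-2173 - 1199) + 4075/2083)*(3750 + G(-55)) = ((-2173 - 1199) + 4075/2083)*(3750 + 35) = (-3372 + 4075*(1/2083))*3785 = (-3372 + 4075/2083)*3785 = -7019801/2083*3785 = -26569946785/2083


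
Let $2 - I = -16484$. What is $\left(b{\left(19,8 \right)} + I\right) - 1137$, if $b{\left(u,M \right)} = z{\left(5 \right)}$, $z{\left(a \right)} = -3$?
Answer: $15346$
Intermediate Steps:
$I = 16486$ ($I = 2 - -16484 = 2 + 16484 = 16486$)
$b{\left(u,M \right)} = -3$
$\left(b{\left(19,8 \right)} + I\right) - 1137 = \left(-3 + 16486\right) - 1137 = 16483 - 1137 = 15346$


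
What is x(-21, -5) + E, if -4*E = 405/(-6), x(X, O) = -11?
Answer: 47/8 ≈ 5.8750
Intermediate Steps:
E = 135/8 (E = -405/(4*(-6)) = -405*(-1)/(4*6) = -1/4*(-135/2) = 135/8 ≈ 16.875)
x(-21, -5) + E = -11 + 135/8 = 47/8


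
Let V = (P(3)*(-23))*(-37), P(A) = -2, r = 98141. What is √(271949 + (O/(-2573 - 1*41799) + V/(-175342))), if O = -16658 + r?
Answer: 3*√114317304983086310357289/1945068806 ≈ 521.49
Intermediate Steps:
V = -1702 (V = -2*(-23)*(-37) = 46*(-37) = -1702)
O = 81483 (O = -16658 + 98141 = 81483)
√(271949 + (O/(-2573 - 1*41799) + V/(-175342))) = √(271949 + (81483/(-2573 - 1*41799) - 1702/(-175342))) = √(271949 + (81483/(-2573 - 41799) - 1702*(-1/175342))) = √(271949 + (81483/(-44372) + 851/87671)) = √(271949 + (81483*(-1/44372) + 851/87671)) = √(271949 + (-81483/44372 + 851/87671)) = √(271949 - 7105935521/3890137612) = √(1057911927510267/3890137612) = 3*√114317304983086310357289/1945068806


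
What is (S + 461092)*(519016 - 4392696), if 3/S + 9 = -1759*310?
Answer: -973971008638288400/545299 ≈ -1.7861e+12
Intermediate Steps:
S = -3/545299 (S = 3/(-9 - 1759*310) = 3/(-9 - 545290) = 3/(-545299) = 3*(-1/545299) = -3/545299 ≈ -5.5016e-6)
(S + 461092)*(519016 - 4392696) = (-3/545299 + 461092)*(519016 - 4392696) = (251433006505/545299)*(-3873680) = -973971008638288400/545299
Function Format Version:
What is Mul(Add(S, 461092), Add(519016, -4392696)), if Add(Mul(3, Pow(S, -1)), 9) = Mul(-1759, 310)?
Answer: Rational(-973971008638288400, 545299) ≈ -1.7861e+12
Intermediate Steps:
S = Rational(-3, 545299) (S = Mul(3, Pow(Add(-9, Mul(-1759, 310)), -1)) = Mul(3, Pow(Add(-9, -545290), -1)) = Mul(3, Pow(-545299, -1)) = Mul(3, Rational(-1, 545299)) = Rational(-3, 545299) ≈ -5.5016e-6)
Mul(Add(S, 461092), Add(519016, -4392696)) = Mul(Add(Rational(-3, 545299), 461092), Add(519016, -4392696)) = Mul(Rational(251433006505, 545299), -3873680) = Rational(-973971008638288400, 545299)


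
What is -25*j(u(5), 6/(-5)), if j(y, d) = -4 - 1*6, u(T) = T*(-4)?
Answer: 250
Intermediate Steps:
u(T) = -4*T
j(y, d) = -10 (j(y, d) = -4 - 6 = -10)
-25*j(u(5), 6/(-5)) = -25*(-10) = 250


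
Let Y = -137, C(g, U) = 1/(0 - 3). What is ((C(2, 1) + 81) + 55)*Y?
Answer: -55759/3 ≈ -18586.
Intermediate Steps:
C(g, U) = -1/3 (C(g, U) = 1/(-3) = -1/3)
((C(2, 1) + 81) + 55)*Y = ((-1/3 + 81) + 55)*(-137) = (242/3 + 55)*(-137) = (407/3)*(-137) = -55759/3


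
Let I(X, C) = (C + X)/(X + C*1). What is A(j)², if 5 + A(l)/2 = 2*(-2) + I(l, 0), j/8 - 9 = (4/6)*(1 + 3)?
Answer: 256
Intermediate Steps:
I(X, C) = 1 (I(X, C) = (C + X)/(X + C) = (C + X)/(C + X) = 1)
j = 280/3 (j = 72 + 8*((4/6)*(1 + 3)) = 72 + 8*((4*(⅙))*4) = 72 + 8*((⅔)*4) = 72 + 8*(8/3) = 72 + 64/3 = 280/3 ≈ 93.333)
A(l) = -16 (A(l) = -10 + 2*(2*(-2) + 1) = -10 + 2*(-4 + 1) = -10 + 2*(-3) = -10 - 6 = -16)
A(j)² = (-16)² = 256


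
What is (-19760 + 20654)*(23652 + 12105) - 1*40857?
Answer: 31925901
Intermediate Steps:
(-19760 + 20654)*(23652 + 12105) - 1*40857 = 894*35757 - 40857 = 31966758 - 40857 = 31925901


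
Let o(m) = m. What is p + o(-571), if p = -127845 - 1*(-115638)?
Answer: -12778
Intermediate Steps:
p = -12207 (p = -127845 + 115638 = -12207)
p + o(-571) = -12207 - 571 = -12778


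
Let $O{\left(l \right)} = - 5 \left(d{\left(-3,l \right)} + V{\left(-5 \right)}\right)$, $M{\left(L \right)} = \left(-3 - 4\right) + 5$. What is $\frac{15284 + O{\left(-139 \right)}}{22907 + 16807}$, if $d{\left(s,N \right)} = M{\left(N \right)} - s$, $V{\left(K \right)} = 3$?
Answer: $\frac{2544}{6619} \approx 0.38435$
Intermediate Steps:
$M{\left(L \right)} = -2$ ($M{\left(L \right)} = -7 + 5 = -2$)
$d{\left(s,N \right)} = -2 - s$
$O{\left(l \right)} = -20$ ($O{\left(l \right)} = - 5 \left(\left(-2 - -3\right) + 3\right) = - 5 \left(\left(-2 + 3\right) + 3\right) = - 5 \left(1 + 3\right) = \left(-5\right) 4 = -20$)
$\frac{15284 + O{\left(-139 \right)}}{22907 + 16807} = \frac{15284 - 20}{22907 + 16807} = \frac{15264}{39714} = 15264 \cdot \frac{1}{39714} = \frac{2544}{6619}$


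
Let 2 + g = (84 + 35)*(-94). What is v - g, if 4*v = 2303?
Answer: 47055/4 ≈ 11764.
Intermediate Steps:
v = 2303/4 (v = (¼)*2303 = 2303/4 ≈ 575.75)
g = -11188 (g = -2 + (84 + 35)*(-94) = -2 + 119*(-94) = -2 - 11186 = -11188)
v - g = 2303/4 - 1*(-11188) = 2303/4 + 11188 = 47055/4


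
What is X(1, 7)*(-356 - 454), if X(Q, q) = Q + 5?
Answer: -4860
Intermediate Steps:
X(Q, q) = 5 + Q
X(1, 7)*(-356 - 454) = (5 + 1)*(-356 - 454) = 6*(-810) = -4860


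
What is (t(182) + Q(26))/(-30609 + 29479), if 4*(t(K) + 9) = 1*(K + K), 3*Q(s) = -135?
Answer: -37/1130 ≈ -0.032743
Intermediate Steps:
Q(s) = -45 (Q(s) = (⅓)*(-135) = -45)
t(K) = -9 + K/2 (t(K) = -9 + (1*(K + K))/4 = -9 + (1*(2*K))/4 = -9 + (2*K)/4 = -9 + K/2)
(t(182) + Q(26))/(-30609 + 29479) = ((-9 + (½)*182) - 45)/(-30609 + 29479) = ((-9 + 91) - 45)/(-1130) = (82 - 45)*(-1/1130) = 37*(-1/1130) = -37/1130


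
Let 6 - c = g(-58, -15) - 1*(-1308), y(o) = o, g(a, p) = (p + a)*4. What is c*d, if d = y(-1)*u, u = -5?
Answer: -5050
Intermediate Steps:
g(a, p) = 4*a + 4*p (g(a, p) = (a + p)*4 = 4*a + 4*p)
c = -1010 (c = 6 - ((4*(-58) + 4*(-15)) - 1*(-1308)) = 6 - ((-232 - 60) + 1308) = 6 - (-292 + 1308) = 6 - 1*1016 = 6 - 1016 = -1010)
d = 5 (d = -1*(-5) = 5)
c*d = -1010*5 = -5050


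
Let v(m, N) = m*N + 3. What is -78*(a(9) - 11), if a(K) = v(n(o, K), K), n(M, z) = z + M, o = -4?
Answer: -2886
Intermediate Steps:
n(M, z) = M + z
v(m, N) = 3 + N*m (v(m, N) = N*m + 3 = 3 + N*m)
a(K) = 3 + K*(-4 + K)
-78*(a(9) - 11) = -78*((3 + 9*(-4 + 9)) - 11) = -78*((3 + 9*5) - 11) = -78*((3 + 45) - 11) = -78*(48 - 11) = -78*37 = -2886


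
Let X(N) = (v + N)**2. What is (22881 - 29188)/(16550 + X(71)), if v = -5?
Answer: -6307/20906 ≈ -0.30168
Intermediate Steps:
X(N) = (-5 + N)**2
(22881 - 29188)/(16550 + X(71)) = (22881 - 29188)/(16550 + (-5 + 71)**2) = -6307/(16550 + 66**2) = -6307/(16550 + 4356) = -6307/20906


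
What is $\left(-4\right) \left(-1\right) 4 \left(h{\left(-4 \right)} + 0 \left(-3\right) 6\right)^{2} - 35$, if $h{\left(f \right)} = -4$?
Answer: $221$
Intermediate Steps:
$\left(-4\right) \left(-1\right) 4 \left(h{\left(-4 \right)} + 0 \left(-3\right) 6\right)^{2} - 35 = \left(-4\right) \left(-1\right) 4 \left(-4 + 0 \left(-3\right) 6\right)^{2} - 35 = 4 \cdot 4 \left(-4 + 0 \cdot 6\right)^{2} - 35 = 16 \left(-4 + 0\right)^{2} - 35 = 16 \left(-4\right)^{2} - 35 = 16 \cdot 16 - 35 = 256 - 35 = 221$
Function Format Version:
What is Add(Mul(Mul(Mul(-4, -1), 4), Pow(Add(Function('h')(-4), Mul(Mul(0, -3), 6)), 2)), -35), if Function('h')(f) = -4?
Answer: 221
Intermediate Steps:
Add(Mul(Mul(Mul(-4, -1), 4), Pow(Add(Function('h')(-4), Mul(Mul(0, -3), 6)), 2)), -35) = Add(Mul(Mul(Mul(-4, -1), 4), Pow(Add(-4, Mul(Mul(0, -3), 6)), 2)), -35) = Add(Mul(Mul(4, 4), Pow(Add(-4, Mul(0, 6)), 2)), -35) = Add(Mul(16, Pow(Add(-4, 0), 2)), -35) = Add(Mul(16, Pow(-4, 2)), -35) = Add(Mul(16, 16), -35) = Add(256, -35) = 221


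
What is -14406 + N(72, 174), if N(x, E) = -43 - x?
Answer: -14521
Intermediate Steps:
-14406 + N(72, 174) = -14406 + (-43 - 1*72) = -14406 + (-43 - 72) = -14406 - 115 = -14521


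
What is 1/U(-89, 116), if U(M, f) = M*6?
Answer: -1/534 ≈ -0.0018727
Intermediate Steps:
U(M, f) = 6*M
1/U(-89, 116) = 1/(6*(-89)) = 1/(-534) = -1/534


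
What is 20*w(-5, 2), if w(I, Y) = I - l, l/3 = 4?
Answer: -340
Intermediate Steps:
l = 12 (l = 3*4 = 12)
w(I, Y) = -12 + I (w(I, Y) = I - 1*12 = I - 12 = -12 + I)
20*w(-5, 2) = 20*(-12 - 5) = 20*(-17) = -340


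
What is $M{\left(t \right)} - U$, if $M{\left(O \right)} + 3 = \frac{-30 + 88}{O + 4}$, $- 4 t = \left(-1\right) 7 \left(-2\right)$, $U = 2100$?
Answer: $-1987$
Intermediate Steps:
$t = - \frac{7}{2}$ ($t = - \frac{\left(-1\right) 7 \left(-2\right)}{4} = - \frac{\left(-7\right) \left(-2\right)}{4} = \left(- \frac{1}{4}\right) 14 = - \frac{7}{2} \approx -3.5$)
$M{\left(O \right)} = -3 + \frac{58}{4 + O}$ ($M{\left(O \right)} = -3 + \frac{-30 + 88}{O + 4} = -3 + \frac{58}{4 + O}$)
$M{\left(t \right)} - U = \frac{46 - - \frac{21}{2}}{4 - \frac{7}{2}} - 2100 = \frac{1}{\frac{1}{2}} \left(46 + \frac{21}{2}\right) - 2100 = 2 \cdot \frac{113}{2} - 2100 = 113 - 2100 = -1987$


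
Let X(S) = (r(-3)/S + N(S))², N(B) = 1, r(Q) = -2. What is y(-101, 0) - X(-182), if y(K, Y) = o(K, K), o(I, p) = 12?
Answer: 90908/8281 ≈ 10.978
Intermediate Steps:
X(S) = (1 - 2/S)² (X(S) = (-2/S + 1)² = (1 - 2/S)²)
y(K, Y) = 12
y(-101, 0) - X(-182) = 12 - (-2 - 182)²/(-182)² = 12 - (-184)²/33124 = 12 - 33856/33124 = 12 - 1*8464/8281 = 12 - 8464/8281 = 90908/8281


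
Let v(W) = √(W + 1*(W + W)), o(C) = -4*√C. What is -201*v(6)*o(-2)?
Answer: 4824*I ≈ 4824.0*I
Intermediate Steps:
v(W) = √3*√W (v(W) = √(W + 1*(2*W)) = √(W + 2*W) = √(3*W) = √3*√W)
-201*v(6)*o(-2) = -201*√3*√6*(-4*I*√2) = -201*3*√2*(-4*I*√2) = -(-4824)*I = 4824*I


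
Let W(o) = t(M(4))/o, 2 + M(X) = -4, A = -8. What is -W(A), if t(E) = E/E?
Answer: ⅛ ≈ 0.12500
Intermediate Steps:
M(X) = -6 (M(X) = -2 - 4 = -6)
t(E) = 1
W(o) = 1/o
-W(A) = -1/(-8) = -1*(-⅛) = ⅛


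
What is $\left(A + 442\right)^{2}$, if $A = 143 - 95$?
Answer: $240100$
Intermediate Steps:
$A = 48$ ($A = 143 - 95 = 48$)
$\left(A + 442\right)^{2} = \left(48 + 442\right)^{2} = 490^{2} = 240100$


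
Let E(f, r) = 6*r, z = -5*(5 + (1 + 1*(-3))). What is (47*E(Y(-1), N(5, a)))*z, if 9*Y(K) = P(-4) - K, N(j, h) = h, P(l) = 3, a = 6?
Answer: -25380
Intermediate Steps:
Y(K) = ⅓ - K/9 (Y(K) = (3 - K)/9 = ⅓ - K/9)
z = -15 (z = -5*(5 + (1 - 3)) = -5*(5 - 2) = -5*3 = -15)
(47*E(Y(-1), N(5, a)))*z = (47*(6*6))*(-15) = (47*36)*(-15) = 1692*(-15) = -25380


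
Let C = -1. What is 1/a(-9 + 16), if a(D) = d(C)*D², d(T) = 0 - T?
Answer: 1/49 ≈ 0.020408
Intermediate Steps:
d(T) = -T
a(D) = D² (a(D) = (-1*(-1))*D² = 1*D² = D²)
1/a(-9 + 16) = 1/((-9 + 16)²) = 1/(7²) = 1/49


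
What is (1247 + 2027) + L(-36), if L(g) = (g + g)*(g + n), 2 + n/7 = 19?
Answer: -2702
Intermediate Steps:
n = 119 (n = -14 + 7*19 = -14 + 133 = 119)
L(g) = 2*g*(119 + g) (L(g) = (g + g)*(g + 119) = (2*g)*(119 + g) = 2*g*(119 + g))
(1247 + 2027) + L(-36) = (1247 + 2027) + 2*(-36)*(119 - 36) = 3274 + 2*(-36)*83 = 3274 - 5976 = -2702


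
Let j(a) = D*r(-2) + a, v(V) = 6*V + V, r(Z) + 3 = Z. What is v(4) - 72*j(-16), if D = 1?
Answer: 1540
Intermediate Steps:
r(Z) = -3 + Z
v(V) = 7*V
j(a) = -5 + a (j(a) = 1*(-3 - 2) + a = 1*(-5) + a = -5 + a)
v(4) - 72*j(-16) = 7*4 - 72*(-5 - 16) = 28 - 72*(-21) = 28 + 1512 = 1540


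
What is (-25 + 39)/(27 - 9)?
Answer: 7/9 ≈ 0.77778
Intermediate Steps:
(-25 + 39)/(27 - 9) = 14/18 = 14*(1/18) = 7/9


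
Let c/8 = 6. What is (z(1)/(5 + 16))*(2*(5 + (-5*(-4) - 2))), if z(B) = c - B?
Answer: 2162/21 ≈ 102.95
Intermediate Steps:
c = 48 (c = 8*6 = 48)
z(B) = 48 - B
(z(1)/(5 + 16))*(2*(5 + (-5*(-4) - 2))) = ((48 - 1*1)/(5 + 16))*(2*(5 + (-5*(-4) - 2))) = ((48 - 1)/21)*(2*(5 + (20 - 2))) = (47*(1/21))*(2*(5 + 18)) = 47*(2*23)/21 = (47/21)*46 = 2162/21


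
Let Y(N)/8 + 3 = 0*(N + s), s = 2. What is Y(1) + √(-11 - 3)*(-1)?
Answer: -24 - I*√14 ≈ -24.0 - 3.7417*I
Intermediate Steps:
Y(N) = -24 (Y(N) = -24 + 8*(0*(N + 2)) = -24 + 8*(0*(2 + N)) = -24 + 8*0 = -24 + 0 = -24)
Y(1) + √(-11 - 3)*(-1) = -24 + √(-11 - 3)*(-1) = -24 + √(-14)*(-1) = -24 + (I*√14)*(-1) = -24 - I*√14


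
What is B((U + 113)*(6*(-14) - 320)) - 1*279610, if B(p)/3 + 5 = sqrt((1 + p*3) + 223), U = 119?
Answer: -279625 + 24*I*sqrt(4390) ≈ -2.7963e+5 + 1590.2*I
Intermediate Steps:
B(p) = -15 + 3*sqrt(224 + 3*p) (B(p) = -15 + 3*sqrt((1 + p*3) + 223) = -15 + 3*sqrt((1 + 3*p) + 223) = -15 + 3*sqrt(224 + 3*p))
B((U + 113)*(6*(-14) - 320)) - 1*279610 = (-15 + 3*sqrt(224 + 3*((119 + 113)*(6*(-14) - 320)))) - 1*279610 = (-15 + 3*sqrt(224 + 3*(232*(-84 - 320)))) - 279610 = (-15 + 3*sqrt(224 + 3*(232*(-404)))) - 279610 = (-15 + 3*sqrt(224 + 3*(-93728))) - 279610 = (-15 + 3*sqrt(224 - 281184)) - 279610 = (-15 + 3*sqrt(-280960)) - 279610 = (-15 + 3*(8*I*sqrt(4390))) - 279610 = (-15 + 24*I*sqrt(4390)) - 279610 = -279625 + 24*I*sqrt(4390)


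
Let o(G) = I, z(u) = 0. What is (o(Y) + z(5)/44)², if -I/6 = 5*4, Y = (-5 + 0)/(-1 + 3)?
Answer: 14400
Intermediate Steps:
Y = -5/2 ≈ -2.5000
I = -120 (I = -30*4 = -6*20 = -120)
o(G) = -120
(o(Y) + z(5)/44)² = (-120 + 0/44)² = (-120 + 0*(1/44))² = (-120 + 0)² = (-120)² = 14400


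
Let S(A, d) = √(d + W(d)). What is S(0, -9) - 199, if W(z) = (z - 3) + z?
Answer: -199 + I*√30 ≈ -199.0 + 5.4772*I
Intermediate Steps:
W(z) = -3 + 2*z (W(z) = (-3 + z) + z = -3 + 2*z)
S(A, d) = √(-3 + 3*d) (S(A, d) = √(d + (-3 + 2*d)) = √(-3 + 3*d))
S(0, -9) - 199 = √(-3 + 3*(-9)) - 199 = √(-3 - 27) - 199 = √(-30) - 199 = I*√30 - 199 = -199 + I*√30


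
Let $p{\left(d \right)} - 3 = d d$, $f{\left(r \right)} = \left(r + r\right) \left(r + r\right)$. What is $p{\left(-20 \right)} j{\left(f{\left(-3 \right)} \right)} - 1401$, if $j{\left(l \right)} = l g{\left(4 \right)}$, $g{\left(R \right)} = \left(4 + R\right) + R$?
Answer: $172695$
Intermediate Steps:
$g{\left(R \right)} = 4 + 2 R$
$f{\left(r \right)} = 4 r^{2}$ ($f{\left(r \right)} = 2 r 2 r = 4 r^{2}$)
$j{\left(l \right)} = 12 l$ ($j{\left(l \right)} = l \left(4 + 2 \cdot 4\right) = l \left(4 + 8\right) = l 12 = 12 l$)
$p{\left(d \right)} = 3 + d^{2}$ ($p{\left(d \right)} = 3 + d d = 3 + d^{2}$)
$p{\left(-20 \right)} j{\left(f{\left(-3 \right)} \right)} - 1401 = \left(3 + \left(-20\right)^{2}\right) 12 \cdot 4 \left(-3\right)^{2} - 1401 = \left(3 + 400\right) 12 \cdot 4 \cdot 9 - 1401 = 403 \cdot 12 \cdot 36 - 1401 = 403 \cdot 432 - 1401 = 174096 - 1401 = 172695$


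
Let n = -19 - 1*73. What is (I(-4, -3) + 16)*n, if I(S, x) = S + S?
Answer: -736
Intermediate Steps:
n = -92 (n = -19 - 73 = -92)
I(S, x) = 2*S
(I(-4, -3) + 16)*n = (2*(-4) + 16)*(-92) = (-8 + 16)*(-92) = 8*(-92) = -736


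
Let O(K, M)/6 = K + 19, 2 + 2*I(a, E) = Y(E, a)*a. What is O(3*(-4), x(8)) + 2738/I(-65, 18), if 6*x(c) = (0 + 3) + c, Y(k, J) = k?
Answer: 10937/293 ≈ 37.328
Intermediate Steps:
x(c) = ½ + c/6 (x(c) = ((0 + 3) + c)/6 = (3 + c)/6 = ½ + c/6)
I(a, E) = -1 + E*a/2 (I(a, E) = -1 + (E*a)/2 = -1 + E*a/2)
O(K, M) = 114 + 6*K (O(K, M) = 6*(K + 19) = 6*(19 + K) = 114 + 6*K)
O(3*(-4), x(8)) + 2738/I(-65, 18) = (114 + 6*(3*(-4))) + 2738/(-1 + (½)*18*(-65)) = (114 + 6*(-12)) + 2738/(-1 - 585) = (114 - 72) + 2738/(-586) = 42 + 2738*(-1/586) = 42 - 1369/293 = 10937/293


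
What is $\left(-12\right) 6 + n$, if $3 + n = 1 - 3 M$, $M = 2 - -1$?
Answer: $-83$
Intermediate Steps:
$M = 3$ ($M = 2 + 1 = 3$)
$n = -11$ ($n = -3 + \left(1 - 9\right) = -3 - 8 = -11$)
$\left(-12\right) 6 + n = \left(-12\right) 6 - 11 = -72 - 11 = -83$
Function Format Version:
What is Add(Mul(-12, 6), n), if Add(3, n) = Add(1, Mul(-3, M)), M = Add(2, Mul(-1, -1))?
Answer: -83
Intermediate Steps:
M = 3 (M = Add(2, 1) = 3)
n = -11 (n = Add(-3, Add(1, Mul(-3, 3))) = Add(-3, Add(1, -9)) = Add(-3, -8) = -11)
Add(Mul(-12, 6), n) = Add(Mul(-12, 6), -11) = Add(-72, -11) = -83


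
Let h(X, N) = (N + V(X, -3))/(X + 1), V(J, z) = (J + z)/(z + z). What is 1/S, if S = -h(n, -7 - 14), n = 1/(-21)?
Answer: 60/1291 ≈ 0.046476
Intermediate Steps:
V(J, z) = (J + z)/(2*z) (V(J, z) = (J + z)/((2*z)) = (J + z)*(1/(2*z)) = (J + z)/(2*z))
n = -1/21 ≈ -0.047619
h(X, N) = (½ + N - X/6)/(1 + X) (h(X, N) = (N + (½)*(X - 3)/(-3))/(X + 1) = (N + (½)*(-⅓)*(-3 + X))/(1 + X) = (N + (½ - X/6))/(1 + X) = (½ + N - X/6)/(1 + X))
S = 1291/60 (S = -(3 - 1*(-1/21) + 6*(-7 - 14))/(6*(1 - 1/21)) = -(3 + 1/21 + 6*(-21))/(6*20/21) = -21*(3 + 1/21 - 126)/(6*20) = -21*(-2582)/(6*20*21) = -1*(-1291/60) = 1291/60 ≈ 21.517)
1/S = 1/(1291/60) = 60/1291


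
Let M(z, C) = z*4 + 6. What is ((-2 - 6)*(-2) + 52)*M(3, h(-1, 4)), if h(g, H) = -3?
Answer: 1224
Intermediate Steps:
M(z, C) = 6 + 4*z (M(z, C) = 4*z + 6 = 6 + 4*z)
((-2 - 6)*(-2) + 52)*M(3, h(-1, 4)) = ((-2 - 6)*(-2) + 52)*(6 + 4*3) = (-8*(-2) + 52)*(6 + 12) = (16 + 52)*18 = 68*18 = 1224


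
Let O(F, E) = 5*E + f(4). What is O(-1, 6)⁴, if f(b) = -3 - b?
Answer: 279841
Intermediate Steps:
O(F, E) = -7 + 5*E (O(F, E) = 5*E + (-3 - 1*4) = 5*E + (-3 - 4) = 5*E - 7 = -7 + 5*E)
O(-1, 6)⁴ = (-7 + 5*6)⁴ = (-7 + 30)⁴ = 23⁴ = 279841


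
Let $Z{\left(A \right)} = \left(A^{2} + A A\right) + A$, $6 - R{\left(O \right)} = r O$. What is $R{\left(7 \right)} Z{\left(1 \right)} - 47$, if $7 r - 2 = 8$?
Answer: $-59$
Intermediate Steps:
$r = \frac{10}{7}$ ($r = \frac{2}{7} + \frac{1}{7} \cdot 8 = \frac{2}{7} + \frac{8}{7} = \frac{10}{7} \approx 1.4286$)
$R{\left(O \right)} = 6 - \frac{10 O}{7}$
$Z{\left(A \right)} = A + 2 A^{2}$ ($Z{\left(A \right)} = \left(A^{2} + A^{2}\right) + A = 2 A^{2} + A = A + 2 A^{2}$)
$R{\left(7 \right)} Z{\left(1 \right)} - 47 = \left(6 - 10\right) 1 \left(1 + 2 \cdot 1\right) - 47 = \left(6 - 10\right) 1 \left(1 + 2\right) - 47 = - 4 \cdot 1 \cdot 3 - 47 = \left(-4\right) 3 - 47 = -12 - 47 = -59$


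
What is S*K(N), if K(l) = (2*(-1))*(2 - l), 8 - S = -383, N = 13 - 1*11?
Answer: 0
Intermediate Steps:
N = 2 (N = 13 - 11 = 2)
S = 391 (S = 8 - 1*(-383) = 8 + 383 = 391)
K(l) = -4 + 2*l (K(l) = -2*(2 - l) = -4 + 2*l)
S*K(N) = 391*(-4 + 2*2) = 391*(-4 + 4) = 391*0 = 0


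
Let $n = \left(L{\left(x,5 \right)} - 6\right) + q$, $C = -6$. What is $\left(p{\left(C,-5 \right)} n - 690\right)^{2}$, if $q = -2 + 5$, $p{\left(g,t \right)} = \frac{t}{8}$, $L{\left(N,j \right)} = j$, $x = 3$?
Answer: $\frac{7645225}{16} \approx 4.7783 \cdot 10^{5}$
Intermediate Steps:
$p{\left(g,t \right)} = \frac{t}{8}$ ($p{\left(g,t \right)} = t \frac{1}{8} = \frac{t}{8}$)
$q = 3$
$n = 2$ ($n = \left(5 - 6\right) + 3 = -1 + 3 = 2$)
$\left(p{\left(C,-5 \right)} n - 690\right)^{2} = \left(\frac{1}{8} \left(-5\right) 2 - 690\right)^{2} = \left(\left(- \frac{5}{8}\right) 2 - 690\right)^{2} = \left(- \frac{5}{4} - 690\right)^{2} = \left(- \frac{2765}{4}\right)^{2} = \frac{7645225}{16}$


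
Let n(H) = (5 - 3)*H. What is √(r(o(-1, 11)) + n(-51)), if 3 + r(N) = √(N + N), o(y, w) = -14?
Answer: √(-105 + 2*I*√7) ≈ 0.25812 + 10.25*I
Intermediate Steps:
r(N) = -3 + √2*√N (r(N) = -3 + √(N + N) = -3 + √(2*N) = -3 + √2*√N)
n(H) = 2*H
√(r(o(-1, 11)) + n(-51)) = √((-3 + √2*√(-14)) + 2*(-51)) = √((-3 + √2*(I*√14)) - 102) = √((-3 + 2*I*√7) - 102) = √(-105 + 2*I*√7)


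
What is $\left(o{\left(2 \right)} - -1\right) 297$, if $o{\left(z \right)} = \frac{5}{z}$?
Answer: $\frac{2079}{2} \approx 1039.5$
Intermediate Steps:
$\left(o{\left(2 \right)} - -1\right) 297 = \left(\frac{5}{2} - -1\right) 297 = \left(5 \cdot \frac{1}{2} + 1\right) 297 = \left(\frac{5}{2} + 1\right) 297 = \frac{7}{2} \cdot 297 = \frac{2079}{2}$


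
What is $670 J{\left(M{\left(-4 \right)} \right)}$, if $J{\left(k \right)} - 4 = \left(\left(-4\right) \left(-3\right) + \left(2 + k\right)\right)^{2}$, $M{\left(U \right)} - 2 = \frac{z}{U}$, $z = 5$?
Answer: $\frac{1187575}{8} \approx 1.4845 \cdot 10^{5}$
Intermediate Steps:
$M{\left(U \right)} = 2 + \frac{5}{U}$
$J{\left(k \right)} = 4 + \left(14 + k\right)^{2}$ ($J{\left(k \right)} = 4 + \left(\left(-4\right) \left(-3\right) + \left(2 + k\right)\right)^{2} = 4 + \left(12 + \left(2 + k\right)\right)^{2} = 4 + \left(14 + k\right)^{2}$)
$670 J{\left(M{\left(-4 \right)} \right)} = 670 \left(4 + \left(14 + \left(2 + \frac{5}{-4}\right)\right)^{2}\right) = 670 \left(4 + \left(14 + \left(2 + 5 \left(- \frac{1}{4}\right)\right)\right)^{2}\right) = 670 \left(4 + \left(14 + \left(2 - \frac{5}{4}\right)\right)^{2}\right) = 670 \left(4 + \left(14 + \frac{3}{4}\right)^{2}\right) = 670 \left(4 + \left(\frac{59}{4}\right)^{2}\right) = 670 \left(4 + \frac{3481}{16}\right) = 670 \cdot \frac{3545}{16} = \frac{1187575}{8}$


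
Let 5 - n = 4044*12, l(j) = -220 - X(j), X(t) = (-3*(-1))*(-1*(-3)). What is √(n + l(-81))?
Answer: 4*I*√3047 ≈ 220.8*I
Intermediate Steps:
X(t) = 9 (X(t) = 3*3 = 9)
l(j) = -229 (l(j) = -220 - 1*9 = -220 - 9 = -229)
n = -48523 (n = 5 - 4044*12 = 5 - 1*48528 = 5 - 48528 = -48523)
√(n + l(-81)) = √(-48523 - 229) = √(-48752) = 4*I*√3047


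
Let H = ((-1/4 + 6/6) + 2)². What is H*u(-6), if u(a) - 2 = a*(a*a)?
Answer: -12947/8 ≈ -1618.4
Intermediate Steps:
u(a) = 2 + a³ (u(a) = 2 + a*(a*a) = 2 + a*a² = 2 + a³)
H = 121/16 (H = ((-1*¼ + 6*(⅙)) + 2)² = ((-¼ + 1) + 2)² = (¾ + 2)² = (11/4)² = 121/16 ≈ 7.5625)
H*u(-6) = 121*(2 + (-6)³)/16 = 121*(2 - 216)/16 = (121/16)*(-214) = -12947/8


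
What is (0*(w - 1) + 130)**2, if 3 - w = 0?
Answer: 16900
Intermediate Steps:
w = 3 (w = 3 - 1*0 = 3 + 0 = 3)
(0*(w - 1) + 130)**2 = (0*(3 - 1) + 130)**2 = (0*2 + 130)**2 = (0 + 130)**2 = 130**2 = 16900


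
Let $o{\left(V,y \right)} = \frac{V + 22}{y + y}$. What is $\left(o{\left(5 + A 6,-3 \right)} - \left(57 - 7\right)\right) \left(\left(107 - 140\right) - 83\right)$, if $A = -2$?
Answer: $6090$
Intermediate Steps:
$o{\left(V,y \right)} = \frac{22 + V}{2 y}$
$\left(o{\left(5 + A 6,-3 \right)} - \left(57 - 7\right)\right) \left(\left(107 - 140\right) - 83\right) = \left(\frac{22 + \left(5 - 12\right)}{2 \left(-3\right)} - \left(57 - 7\right)\right) \left(\left(107 - 140\right) - 83\right) = \left(\frac{1}{2} \left(- \frac{1}{3}\right) \left(22 + \left(5 - 12\right)\right) - 50\right) \left(-33 - 83\right) = \left(\frac{1}{2} \left(- \frac{1}{3}\right) \left(22 - 7\right) + \left(-57 + 7\right)\right) \left(-116\right) = \left(\frac{1}{2} \left(- \frac{1}{3}\right) 15 - 50\right) \left(-116\right) = \left(- \frac{5}{2} - 50\right) \left(-116\right) = \left(- \frac{105}{2}\right) \left(-116\right) = 6090$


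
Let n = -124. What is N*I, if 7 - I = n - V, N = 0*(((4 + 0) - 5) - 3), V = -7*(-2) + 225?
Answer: 0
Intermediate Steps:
V = 239 (V = 14 + 225 = 239)
N = 0 (N = 0*((4 - 5) - 3) = 0*(-1 - 3) = 0*(-4) = 0)
I = 370 (I = 7 - (-124 - 1*239) = 7 - (-124 - 239) = 7 - 1*(-363) = 7 + 363 = 370)
N*I = 0*370 = 0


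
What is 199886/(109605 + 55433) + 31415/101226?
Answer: 12709164503/8353068294 ≈ 1.5215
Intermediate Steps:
199886/(109605 + 55433) + 31415/101226 = 199886/165038 + 31415*(1/101226) = 199886*(1/165038) + 31415/101226 = 99943/82519 + 31415/101226 = 12709164503/8353068294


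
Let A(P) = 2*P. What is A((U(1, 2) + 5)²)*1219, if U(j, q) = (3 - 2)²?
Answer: 87768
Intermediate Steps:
U(j, q) = 1 (U(j, q) = 1² = 1)
A((U(1, 2) + 5)²)*1219 = (2*(1 + 5)²)*1219 = (2*6²)*1219 = (2*36)*1219 = 72*1219 = 87768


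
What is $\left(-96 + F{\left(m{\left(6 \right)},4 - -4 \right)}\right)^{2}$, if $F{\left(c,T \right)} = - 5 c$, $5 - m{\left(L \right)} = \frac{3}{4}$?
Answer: $\frac{219961}{16} \approx 13748.0$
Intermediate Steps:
$m{\left(L \right)} = \frac{17}{4}$ ($m{\left(L \right)} = 5 - \frac{3}{4} = \frac{17}{4}$)
$\left(-96 + F{\left(m{\left(6 \right)},4 - -4 \right)}\right)^{2} = \left(-96 - \frac{85}{4}\right)^{2} = \left(- \frac{469}{4}\right)^{2} = \frac{219961}{16}$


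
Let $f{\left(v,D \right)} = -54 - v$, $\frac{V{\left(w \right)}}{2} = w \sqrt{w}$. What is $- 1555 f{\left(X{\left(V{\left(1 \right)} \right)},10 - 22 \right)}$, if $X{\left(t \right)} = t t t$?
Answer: $96410$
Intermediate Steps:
$V{\left(w \right)} = 2 w^{\frac{3}{2}}$ ($V{\left(w \right)} = 2 w \sqrt{w} = 2 w^{\frac{3}{2}}$)
$X{\left(t \right)} = t^{3}$ ($X{\left(t \right)} = t^{2} t = t^{3}$)
$- 1555 f{\left(X{\left(V{\left(1 \right)} \right)},10 - 22 \right)} = - 1555 \left(-54 - \left(2 \cdot 1^{\frac{3}{2}}\right)^{3}\right) = - 1555 \left(-54 - \left(2 \cdot 1\right)^{3}\right) = - 1555 \left(-54 - 2^{3}\right) = - 1555 \left(-54 - 8\right) = \left(-1555\right) \left(-62\right) = 96410$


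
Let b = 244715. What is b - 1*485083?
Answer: -240368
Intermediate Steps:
b - 1*485083 = 244715 - 1*485083 = 244715 - 485083 = -240368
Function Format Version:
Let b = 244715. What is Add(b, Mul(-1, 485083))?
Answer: -240368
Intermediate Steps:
Add(b, Mul(-1, 485083)) = Add(244715, Mul(-1, 485083)) = Add(244715, -485083) = -240368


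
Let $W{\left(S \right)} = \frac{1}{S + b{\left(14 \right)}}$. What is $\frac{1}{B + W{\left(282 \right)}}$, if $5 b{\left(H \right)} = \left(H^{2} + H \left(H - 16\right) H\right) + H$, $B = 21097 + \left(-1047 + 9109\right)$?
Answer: $\frac{1228}{35807257} \approx 3.4295 \cdot 10^{-5}$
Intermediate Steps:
$B = 29159$ ($B = 21097 + 8062 = 29159$)
$b{\left(H \right)} = \frac{H}{5} + \frac{H^{2}}{5} + \frac{H^{2} \left(-16 + H\right)}{5}$ ($b{\left(H \right)} = \frac{\left(H^{2} + H \left(H - 16\right) H\right) + H}{5} = \frac{\left(H^{2} + H \left(-16 + H\right) H\right) + H}{5} = \frac{\left(H^{2} + H^{2} \left(-16 + H\right)\right) + H}{5} = \frac{H + H^{2} + H^{2} \left(-16 + H\right)}{5} = \frac{H}{5} + \frac{H^{2}}{5} + \frac{H^{2} \left(-16 + H\right)}{5}$)
$W{\left(S \right)} = \frac{1}{- \frac{182}{5} + S}$ ($W{\left(S \right)} = \frac{1}{S + \frac{1}{5} \cdot 14 \left(1 + 14^{2} - 210\right)} = \frac{1}{S + \frac{1}{5} \cdot 14 \left(1 + 196 - 210\right)} = \frac{1}{S + \frac{1}{5} \cdot 14 \left(-13\right)} = \frac{1}{S - \frac{182}{5}} = \frac{1}{- \frac{182}{5} + S}$)
$\frac{1}{B + W{\left(282 \right)}} = \frac{1}{29159 + \frac{5}{-182 + 5 \cdot 282}} = \frac{1}{29159 + \frac{5}{-182 + 1410}} = \frac{1}{29159 + \frac{5}{1228}} = \frac{1}{\frac{35807257}{1228}} = \frac{1228}{35807257}$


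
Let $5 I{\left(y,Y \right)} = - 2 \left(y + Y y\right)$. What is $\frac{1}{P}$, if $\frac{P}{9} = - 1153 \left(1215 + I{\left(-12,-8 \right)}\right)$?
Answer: $- \frac{5}{61296939} \approx -8.157 \cdot 10^{-8}$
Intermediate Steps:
$I{\left(y,Y \right)} = - \frac{2 y}{5} - \frac{2 Y y}{5}$ ($I{\left(y,Y \right)} = \frac{\left(-2\right) \left(y + Y y\right)}{5} = \frac{- 2 y - 2 Y y}{5} = - \frac{2 y}{5} - \frac{2 Y y}{5}$)
$P = - \frac{61296939}{5}$ ($P = 9 \left(- 1153 \left(1215 - - \frac{24 \left(1 - 8\right)}{5}\right)\right) = 9 \left(- 1153 \left(1215 - \left(- \frac{24}{5}\right) \left(-7\right)\right)\right) = 9 \left(- 1153 \left(1215 - \frac{168}{5}\right)\right) = 9 \left(\left(-1153\right) \frac{5907}{5}\right) = 9 \left(- \frac{6810771}{5}\right) = - \frac{61296939}{5} \approx -1.2259 \cdot 10^{7}$)
$\frac{1}{P} = \frac{1}{- \frac{61296939}{5}} = - \frac{5}{61296939}$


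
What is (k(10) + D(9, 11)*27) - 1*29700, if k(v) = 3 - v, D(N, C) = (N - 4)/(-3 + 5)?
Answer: -59279/2 ≈ -29640.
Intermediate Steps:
D(N, C) = -2 + N/2 (D(N, C) = (-4 + N)/2 = (-4 + N)*(1/2) = -2 + N/2)
(k(10) + D(9, 11)*27) - 1*29700 = ((3 - 1*10) + (-2 + (1/2)*9)*27) - 1*29700 = ((3 - 10) + (-2 + 9/2)*27) - 29700 = (-7 + (5/2)*27) - 29700 = (-7 + 135/2) - 29700 = 121/2 - 29700 = -59279/2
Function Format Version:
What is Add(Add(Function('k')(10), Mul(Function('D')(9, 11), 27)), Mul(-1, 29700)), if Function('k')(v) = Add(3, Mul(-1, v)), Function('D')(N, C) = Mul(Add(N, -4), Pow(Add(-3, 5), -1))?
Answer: Rational(-59279, 2) ≈ -29640.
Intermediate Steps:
Function('D')(N, C) = Add(-2, Mul(Rational(1, 2), N)) (Function('D')(N, C) = Mul(Add(-4, N), Pow(2, -1)) = Mul(Add(-4, N), Rational(1, 2)) = Add(-2, Mul(Rational(1, 2), N)))
Add(Add(Function('k')(10), Mul(Function('D')(9, 11), 27)), Mul(-1, 29700)) = Add(Add(Add(3, Mul(-1, 10)), Mul(Add(-2, Mul(Rational(1, 2), 9)), 27)), Mul(-1, 29700)) = Add(Add(Add(3, -10), Mul(Add(-2, Rational(9, 2)), 27)), -29700) = Add(Add(-7, Mul(Rational(5, 2), 27)), -29700) = Add(Add(-7, Rational(135, 2)), -29700) = Add(Rational(121, 2), -29700) = Rational(-59279, 2)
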